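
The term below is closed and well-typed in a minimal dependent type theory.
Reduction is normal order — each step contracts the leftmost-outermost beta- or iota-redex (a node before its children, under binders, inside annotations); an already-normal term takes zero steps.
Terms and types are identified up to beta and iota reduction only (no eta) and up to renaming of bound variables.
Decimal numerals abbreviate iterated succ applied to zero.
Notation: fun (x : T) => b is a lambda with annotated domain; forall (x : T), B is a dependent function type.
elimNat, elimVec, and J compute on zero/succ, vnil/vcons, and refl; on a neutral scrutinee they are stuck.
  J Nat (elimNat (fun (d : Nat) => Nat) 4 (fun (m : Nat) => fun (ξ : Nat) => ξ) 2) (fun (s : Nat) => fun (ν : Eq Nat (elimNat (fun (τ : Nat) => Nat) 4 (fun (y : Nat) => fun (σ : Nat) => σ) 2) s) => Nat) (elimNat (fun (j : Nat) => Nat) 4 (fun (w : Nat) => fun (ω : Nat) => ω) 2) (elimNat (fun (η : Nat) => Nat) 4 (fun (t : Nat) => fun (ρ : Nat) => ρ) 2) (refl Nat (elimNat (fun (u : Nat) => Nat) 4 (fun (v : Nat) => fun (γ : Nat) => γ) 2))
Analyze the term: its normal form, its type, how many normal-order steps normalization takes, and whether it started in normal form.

resulting normal form:
  4
inferred type:
  Nat
steps to reach normal form (normal order): 8
term was already normal: no
first redex: a J iota-redex


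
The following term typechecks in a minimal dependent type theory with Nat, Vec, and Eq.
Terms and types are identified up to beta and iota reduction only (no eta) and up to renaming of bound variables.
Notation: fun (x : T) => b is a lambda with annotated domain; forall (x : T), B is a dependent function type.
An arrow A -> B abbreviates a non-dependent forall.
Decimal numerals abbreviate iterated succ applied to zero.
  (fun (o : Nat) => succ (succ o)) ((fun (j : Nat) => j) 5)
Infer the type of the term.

inferred type:
  Nat


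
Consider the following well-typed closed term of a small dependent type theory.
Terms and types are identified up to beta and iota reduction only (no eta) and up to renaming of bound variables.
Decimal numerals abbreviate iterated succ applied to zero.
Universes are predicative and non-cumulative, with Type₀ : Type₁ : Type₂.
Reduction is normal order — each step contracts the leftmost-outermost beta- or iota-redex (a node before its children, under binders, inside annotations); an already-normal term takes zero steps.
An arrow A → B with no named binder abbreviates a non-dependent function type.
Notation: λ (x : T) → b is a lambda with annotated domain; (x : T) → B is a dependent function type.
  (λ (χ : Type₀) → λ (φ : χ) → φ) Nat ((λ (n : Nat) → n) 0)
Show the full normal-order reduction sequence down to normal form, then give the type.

normal-order reduction:
  (λ (χ : Type₀) → λ (φ : χ) → φ) Nat ((λ (n : Nat) → n) 0)
  ~> (λ (χ : Nat) → χ) ((λ (φ : Nat) → φ) 0)
  ~> (λ (χ : Nat) → χ) 0
  ~> 0
the term's type:
  Nat


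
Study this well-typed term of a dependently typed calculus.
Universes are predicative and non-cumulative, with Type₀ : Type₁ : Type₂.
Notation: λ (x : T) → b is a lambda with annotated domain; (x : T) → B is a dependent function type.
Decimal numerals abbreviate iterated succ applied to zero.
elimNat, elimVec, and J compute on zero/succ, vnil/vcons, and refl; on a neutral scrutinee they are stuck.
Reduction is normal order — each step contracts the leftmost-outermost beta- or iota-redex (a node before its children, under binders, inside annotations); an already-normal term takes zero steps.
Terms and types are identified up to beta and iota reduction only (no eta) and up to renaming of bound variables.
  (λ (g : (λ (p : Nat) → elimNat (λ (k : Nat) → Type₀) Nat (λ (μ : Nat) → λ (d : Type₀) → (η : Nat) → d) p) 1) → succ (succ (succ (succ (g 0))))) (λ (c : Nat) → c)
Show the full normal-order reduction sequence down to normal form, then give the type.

normal-order reduction sequence:
  (λ (g : (λ (p : Nat) → elimNat (λ (k : Nat) → Type₀) Nat (λ (μ : Nat) → λ (d : Type₀) → (η : Nat) → d) p) 1) → succ (succ (succ (succ (g 0))))) (λ (c : Nat) → c)
  ~> succ (succ (succ (succ ((λ (g : Nat) → g) 0))))
  ~> 4
the term's type:
  Nat


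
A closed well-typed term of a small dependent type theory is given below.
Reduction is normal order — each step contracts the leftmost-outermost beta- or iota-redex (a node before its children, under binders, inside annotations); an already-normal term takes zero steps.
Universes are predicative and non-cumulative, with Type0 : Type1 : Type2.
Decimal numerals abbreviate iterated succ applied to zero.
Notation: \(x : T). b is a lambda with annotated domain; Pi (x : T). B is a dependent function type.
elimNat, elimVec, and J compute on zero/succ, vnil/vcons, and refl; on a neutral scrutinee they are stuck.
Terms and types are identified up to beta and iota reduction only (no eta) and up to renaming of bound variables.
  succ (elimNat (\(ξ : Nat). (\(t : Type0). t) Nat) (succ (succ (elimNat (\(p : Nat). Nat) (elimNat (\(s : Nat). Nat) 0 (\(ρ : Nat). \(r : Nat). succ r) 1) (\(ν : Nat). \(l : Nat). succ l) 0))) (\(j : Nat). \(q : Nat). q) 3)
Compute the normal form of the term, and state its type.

resulting normal form:
  4
type:
  Nat


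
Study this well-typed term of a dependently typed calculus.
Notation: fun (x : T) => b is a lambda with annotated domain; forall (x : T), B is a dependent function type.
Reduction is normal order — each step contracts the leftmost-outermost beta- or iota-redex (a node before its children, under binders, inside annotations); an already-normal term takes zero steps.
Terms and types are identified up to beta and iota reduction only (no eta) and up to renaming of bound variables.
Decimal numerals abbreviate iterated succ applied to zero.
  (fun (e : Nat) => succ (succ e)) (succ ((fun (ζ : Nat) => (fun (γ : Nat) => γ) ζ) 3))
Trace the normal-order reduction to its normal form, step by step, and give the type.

normal-order reduction:
  (fun (e : Nat) => succ (succ e)) (succ ((fun (ζ : Nat) => (fun (γ : Nat) => γ) ζ) 3))
  ~> succ (succ (succ ((fun (e : Nat) => (fun (ζ : Nat) => ζ) e) 3)))
  ~> succ (succ (succ ((fun (e : Nat) => e) 3)))
  ~> 6
the term's type:
  Nat


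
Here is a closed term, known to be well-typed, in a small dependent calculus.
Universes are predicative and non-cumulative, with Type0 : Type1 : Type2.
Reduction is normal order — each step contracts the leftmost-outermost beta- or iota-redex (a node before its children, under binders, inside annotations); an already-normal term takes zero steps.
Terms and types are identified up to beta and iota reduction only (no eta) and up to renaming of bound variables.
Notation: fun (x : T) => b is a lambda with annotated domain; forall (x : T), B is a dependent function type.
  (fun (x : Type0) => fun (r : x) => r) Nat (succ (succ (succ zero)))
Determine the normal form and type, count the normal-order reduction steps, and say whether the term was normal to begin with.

resulting normal form:
  succ (succ (succ zero))
the term's type:
  Nat
normal-order step count: 2
started in normal form: no
first redex: a beta-redex


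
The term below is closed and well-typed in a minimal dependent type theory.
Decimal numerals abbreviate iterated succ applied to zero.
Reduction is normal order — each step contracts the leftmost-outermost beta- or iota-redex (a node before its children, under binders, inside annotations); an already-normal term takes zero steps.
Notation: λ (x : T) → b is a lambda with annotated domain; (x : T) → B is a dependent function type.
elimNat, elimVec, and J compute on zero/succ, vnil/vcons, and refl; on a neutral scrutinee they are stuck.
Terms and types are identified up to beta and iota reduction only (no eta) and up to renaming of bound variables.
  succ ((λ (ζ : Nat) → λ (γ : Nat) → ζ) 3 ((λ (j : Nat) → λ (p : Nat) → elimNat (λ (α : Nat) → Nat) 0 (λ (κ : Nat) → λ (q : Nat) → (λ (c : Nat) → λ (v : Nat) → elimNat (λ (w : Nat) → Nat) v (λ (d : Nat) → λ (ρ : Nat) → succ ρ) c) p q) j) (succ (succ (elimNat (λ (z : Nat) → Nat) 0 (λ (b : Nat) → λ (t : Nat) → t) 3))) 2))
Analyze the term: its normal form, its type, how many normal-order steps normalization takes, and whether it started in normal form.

resulting normal form:
  4
type:
  Nat
reduction steps (normal order): 2
term was already normal: no
first redex: a beta-redex


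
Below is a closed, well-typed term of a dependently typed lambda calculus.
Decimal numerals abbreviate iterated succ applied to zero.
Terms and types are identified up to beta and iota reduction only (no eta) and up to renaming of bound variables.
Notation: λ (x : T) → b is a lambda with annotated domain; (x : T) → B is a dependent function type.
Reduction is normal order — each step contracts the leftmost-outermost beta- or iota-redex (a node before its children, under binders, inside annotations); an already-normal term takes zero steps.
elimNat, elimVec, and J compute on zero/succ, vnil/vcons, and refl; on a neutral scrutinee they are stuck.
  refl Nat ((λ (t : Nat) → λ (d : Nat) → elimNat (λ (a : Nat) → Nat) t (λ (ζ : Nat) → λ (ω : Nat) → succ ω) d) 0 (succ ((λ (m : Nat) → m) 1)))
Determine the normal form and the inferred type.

resulting normal form:
  refl Nat 2
type:
  Eq Nat 2 2
observation: contracting a beta-redex first, the term normalizes in 10 steps.


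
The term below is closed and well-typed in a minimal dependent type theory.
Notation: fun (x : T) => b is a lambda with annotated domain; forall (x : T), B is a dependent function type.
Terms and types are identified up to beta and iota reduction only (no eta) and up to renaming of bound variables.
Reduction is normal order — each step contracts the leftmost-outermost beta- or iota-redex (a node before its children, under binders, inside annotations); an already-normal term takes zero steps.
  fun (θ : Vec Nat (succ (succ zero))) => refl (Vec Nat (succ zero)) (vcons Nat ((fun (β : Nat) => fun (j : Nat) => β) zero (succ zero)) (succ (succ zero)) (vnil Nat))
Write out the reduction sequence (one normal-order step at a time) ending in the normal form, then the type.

normal-order reduction sequence:
  fun (θ : Vec Nat (succ (succ zero))) => refl (Vec Nat (succ zero)) (vcons Nat ((fun (β : Nat) => fun (j : Nat) => β) zero (succ zero)) (succ (succ zero)) (vnil Nat))
  ~> fun (θ : Vec Nat (succ (succ zero))) => refl (Vec Nat (succ zero)) (vcons Nat ((fun (β : Nat) => zero) (succ zero)) (succ (succ zero)) (vnil Nat))
  ~> fun (θ : Vec Nat (succ (succ zero))) => refl (Vec Nat (succ zero)) (vcons Nat zero (succ (succ zero)) (vnil Nat))
the term's type:
  forall (θ : Vec Nat (succ (succ zero))), Eq (Vec Nat (succ zero)) (vcons Nat zero (succ (succ zero)) (vnil Nat)) (vcons Nat zero (succ (succ zero)) (vnil Nat))


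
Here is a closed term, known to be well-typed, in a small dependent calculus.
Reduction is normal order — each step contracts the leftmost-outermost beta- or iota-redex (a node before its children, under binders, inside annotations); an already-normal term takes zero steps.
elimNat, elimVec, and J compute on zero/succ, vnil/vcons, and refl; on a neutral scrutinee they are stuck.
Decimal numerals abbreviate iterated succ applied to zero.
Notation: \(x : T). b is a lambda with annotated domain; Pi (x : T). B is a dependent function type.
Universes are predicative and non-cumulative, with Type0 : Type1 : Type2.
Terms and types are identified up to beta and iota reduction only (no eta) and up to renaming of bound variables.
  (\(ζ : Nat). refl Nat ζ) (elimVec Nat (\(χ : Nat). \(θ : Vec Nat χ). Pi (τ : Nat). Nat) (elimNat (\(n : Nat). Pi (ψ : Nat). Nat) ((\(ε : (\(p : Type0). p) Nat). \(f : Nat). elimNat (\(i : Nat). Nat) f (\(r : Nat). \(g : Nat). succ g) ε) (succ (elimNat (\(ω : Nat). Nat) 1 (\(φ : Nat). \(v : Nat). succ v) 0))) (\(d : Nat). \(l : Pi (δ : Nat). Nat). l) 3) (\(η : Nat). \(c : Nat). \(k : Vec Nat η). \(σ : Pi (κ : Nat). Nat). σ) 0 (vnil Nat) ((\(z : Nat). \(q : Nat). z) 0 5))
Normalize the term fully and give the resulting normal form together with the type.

resulting normal form:
  refl Nat 2
the term's type:
  Eq Nat 2 2


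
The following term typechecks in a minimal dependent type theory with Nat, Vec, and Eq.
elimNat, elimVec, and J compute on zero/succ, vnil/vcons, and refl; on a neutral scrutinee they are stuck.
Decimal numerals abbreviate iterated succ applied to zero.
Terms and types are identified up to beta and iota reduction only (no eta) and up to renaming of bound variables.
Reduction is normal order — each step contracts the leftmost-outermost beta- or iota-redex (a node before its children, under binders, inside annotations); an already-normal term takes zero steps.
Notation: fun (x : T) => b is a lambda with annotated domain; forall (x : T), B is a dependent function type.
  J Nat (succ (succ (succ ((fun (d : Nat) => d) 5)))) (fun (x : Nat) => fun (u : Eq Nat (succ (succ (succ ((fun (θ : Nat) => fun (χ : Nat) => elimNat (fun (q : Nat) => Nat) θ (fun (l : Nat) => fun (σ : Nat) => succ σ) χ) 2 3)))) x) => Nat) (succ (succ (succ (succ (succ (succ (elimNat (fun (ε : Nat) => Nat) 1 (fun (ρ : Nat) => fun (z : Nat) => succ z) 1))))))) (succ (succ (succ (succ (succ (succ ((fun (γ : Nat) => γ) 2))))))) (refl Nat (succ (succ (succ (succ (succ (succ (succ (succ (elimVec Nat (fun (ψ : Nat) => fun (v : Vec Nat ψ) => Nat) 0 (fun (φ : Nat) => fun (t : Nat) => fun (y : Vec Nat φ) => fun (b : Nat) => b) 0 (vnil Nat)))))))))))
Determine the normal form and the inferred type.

resulting normal form:
  8
inferred type:
  Nat


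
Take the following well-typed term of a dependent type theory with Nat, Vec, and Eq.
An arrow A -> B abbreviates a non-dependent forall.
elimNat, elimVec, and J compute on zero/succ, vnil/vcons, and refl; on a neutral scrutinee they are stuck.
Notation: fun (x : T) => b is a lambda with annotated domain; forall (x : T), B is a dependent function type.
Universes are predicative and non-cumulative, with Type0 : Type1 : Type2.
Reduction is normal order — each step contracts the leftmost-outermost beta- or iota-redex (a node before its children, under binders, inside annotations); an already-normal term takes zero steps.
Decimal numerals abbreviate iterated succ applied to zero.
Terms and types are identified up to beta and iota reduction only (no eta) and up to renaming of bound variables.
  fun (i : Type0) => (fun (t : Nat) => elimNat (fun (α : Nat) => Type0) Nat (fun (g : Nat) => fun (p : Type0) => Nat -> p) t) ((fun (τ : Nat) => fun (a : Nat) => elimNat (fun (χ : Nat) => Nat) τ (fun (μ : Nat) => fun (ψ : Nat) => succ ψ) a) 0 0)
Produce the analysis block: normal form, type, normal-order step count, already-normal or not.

normal form:
  fun (i : Type0) => Nat
inferred type:
  Type0 -> Type0
steps to reach normal form (normal order): 5
term was already normal: no
first contracted redex: a beta-redex


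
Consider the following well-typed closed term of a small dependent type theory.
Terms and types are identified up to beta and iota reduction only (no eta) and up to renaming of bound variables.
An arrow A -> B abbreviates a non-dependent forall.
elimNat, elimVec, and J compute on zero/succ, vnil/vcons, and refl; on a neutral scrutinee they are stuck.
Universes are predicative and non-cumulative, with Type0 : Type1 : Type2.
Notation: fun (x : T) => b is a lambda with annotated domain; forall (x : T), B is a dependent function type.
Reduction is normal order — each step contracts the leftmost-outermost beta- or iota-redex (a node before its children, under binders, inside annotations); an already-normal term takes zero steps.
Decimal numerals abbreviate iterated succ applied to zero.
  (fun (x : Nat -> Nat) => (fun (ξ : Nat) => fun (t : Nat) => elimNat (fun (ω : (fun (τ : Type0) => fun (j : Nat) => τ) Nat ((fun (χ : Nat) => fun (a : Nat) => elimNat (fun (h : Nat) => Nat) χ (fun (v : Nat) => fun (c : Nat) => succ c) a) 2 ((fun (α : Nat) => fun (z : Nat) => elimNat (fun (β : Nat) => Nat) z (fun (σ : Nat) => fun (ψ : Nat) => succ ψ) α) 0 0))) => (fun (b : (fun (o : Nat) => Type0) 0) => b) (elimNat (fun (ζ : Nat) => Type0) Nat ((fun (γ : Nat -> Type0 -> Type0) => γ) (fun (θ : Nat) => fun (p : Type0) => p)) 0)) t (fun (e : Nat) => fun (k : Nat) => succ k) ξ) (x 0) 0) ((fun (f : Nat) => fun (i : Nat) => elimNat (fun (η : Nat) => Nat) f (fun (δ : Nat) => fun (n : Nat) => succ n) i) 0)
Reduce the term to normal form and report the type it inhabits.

reduced normal form:
  0
type:
  Nat
observation: the first redex contracted is a beta-redex; the normal form is reached in 11 normal-order steps.


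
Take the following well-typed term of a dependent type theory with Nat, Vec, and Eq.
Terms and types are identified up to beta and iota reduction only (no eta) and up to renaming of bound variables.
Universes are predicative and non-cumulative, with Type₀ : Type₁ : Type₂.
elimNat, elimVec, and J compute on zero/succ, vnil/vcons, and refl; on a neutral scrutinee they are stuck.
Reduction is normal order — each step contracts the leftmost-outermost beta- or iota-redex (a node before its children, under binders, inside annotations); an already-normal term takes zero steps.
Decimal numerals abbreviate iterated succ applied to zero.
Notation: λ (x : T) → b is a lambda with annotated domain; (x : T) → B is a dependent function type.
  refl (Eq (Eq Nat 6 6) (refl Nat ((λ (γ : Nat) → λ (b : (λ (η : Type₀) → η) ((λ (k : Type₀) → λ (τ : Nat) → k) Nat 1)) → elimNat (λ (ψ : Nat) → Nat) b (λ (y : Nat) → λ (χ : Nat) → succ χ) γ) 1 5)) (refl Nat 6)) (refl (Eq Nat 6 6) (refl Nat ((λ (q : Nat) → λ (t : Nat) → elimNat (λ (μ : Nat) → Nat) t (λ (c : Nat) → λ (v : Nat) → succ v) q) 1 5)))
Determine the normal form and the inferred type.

reduced normal form:
  refl (Eq (Eq Nat 6 6) (refl Nat 6) (refl Nat 6)) (refl (Eq Nat 6 6) (refl Nat 6))
the term's type:
  Eq (Eq (Eq Nat 6 6) (refl Nat 6) (refl Nat 6)) (refl (Eq Nat 6 6) (refl Nat 6)) (refl (Eq Nat 6 6) (refl Nat 6))
observation: reduction starts at a beta-redex, and 12 normal-order steps reach the normal form.


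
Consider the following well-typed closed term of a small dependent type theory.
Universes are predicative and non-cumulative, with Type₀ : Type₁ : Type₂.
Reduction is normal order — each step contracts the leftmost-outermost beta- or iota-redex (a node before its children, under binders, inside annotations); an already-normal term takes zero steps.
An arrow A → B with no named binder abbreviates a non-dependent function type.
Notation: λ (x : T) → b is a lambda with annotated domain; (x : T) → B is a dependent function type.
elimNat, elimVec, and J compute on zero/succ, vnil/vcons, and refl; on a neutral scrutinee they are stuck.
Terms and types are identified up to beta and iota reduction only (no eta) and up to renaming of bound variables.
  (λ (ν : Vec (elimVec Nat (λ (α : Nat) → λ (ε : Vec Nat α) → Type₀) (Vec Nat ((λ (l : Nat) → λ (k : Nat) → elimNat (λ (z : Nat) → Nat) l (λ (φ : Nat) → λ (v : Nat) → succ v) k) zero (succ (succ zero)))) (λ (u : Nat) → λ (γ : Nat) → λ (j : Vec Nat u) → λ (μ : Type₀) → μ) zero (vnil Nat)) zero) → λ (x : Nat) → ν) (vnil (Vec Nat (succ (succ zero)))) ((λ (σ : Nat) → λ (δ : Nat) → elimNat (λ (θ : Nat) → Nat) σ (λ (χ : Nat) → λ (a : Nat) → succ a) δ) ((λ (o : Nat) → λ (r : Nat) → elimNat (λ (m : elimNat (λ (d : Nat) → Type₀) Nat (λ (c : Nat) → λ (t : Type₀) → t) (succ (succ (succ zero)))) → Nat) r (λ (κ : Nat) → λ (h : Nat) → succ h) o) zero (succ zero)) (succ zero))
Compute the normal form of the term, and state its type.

normal form:
  vnil (Vec Nat (succ (succ zero)))
inferred type:
  Vec (Vec Nat (succ (succ zero))) zero
observation: the leftmost-outermost redex is a beta-redex, and normalization takes 2 steps.


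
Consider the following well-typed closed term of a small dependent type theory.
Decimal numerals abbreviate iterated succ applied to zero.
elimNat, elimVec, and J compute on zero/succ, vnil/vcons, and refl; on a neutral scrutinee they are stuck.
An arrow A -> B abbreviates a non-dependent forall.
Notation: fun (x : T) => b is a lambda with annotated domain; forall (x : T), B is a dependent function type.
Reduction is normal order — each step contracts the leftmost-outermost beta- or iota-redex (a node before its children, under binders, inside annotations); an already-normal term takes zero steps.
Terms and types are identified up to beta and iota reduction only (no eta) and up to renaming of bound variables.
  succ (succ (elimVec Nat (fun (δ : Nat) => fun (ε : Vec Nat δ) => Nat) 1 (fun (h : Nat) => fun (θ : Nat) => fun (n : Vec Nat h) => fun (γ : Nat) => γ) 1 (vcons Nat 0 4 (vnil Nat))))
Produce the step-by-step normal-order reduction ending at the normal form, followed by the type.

reduction (normal order):
  succ (succ (elimVec Nat (fun (δ : Nat) => fun (ε : Vec Nat δ) => Nat) 1 (fun (h : Nat) => fun (θ : Nat) => fun (n : Vec Nat h) => fun (γ : Nat) => γ) 1 (vcons Nat 0 4 (vnil Nat))))
  ~> succ (succ ((fun (δ : Nat) => fun (ε : Nat) => fun (h : Vec Nat δ) => fun (θ : Nat) => θ) 0 4 (vnil Nat) (elimVec Nat (fun (n : Nat) => fun (γ : Vec Nat n) => Nat) 1 (fun (f : Nat) => fun (q : Nat) => fun (φ : Vec Nat f) => fun (v : Nat) => v) 0 (vnil Nat))))
  ~> succ (succ ((fun (δ : Nat) => fun (ε : Vec Nat 0) => fun (h : Nat) => h) 4 (vnil Nat) (elimVec Nat (fun (θ : Nat) => fun (n : Vec Nat θ) => Nat) 1 (fun (γ : Nat) => fun (f : Nat) => fun (q : Vec Nat γ) => fun (φ : Nat) => φ) 0 (vnil Nat))))
  ~> succ (succ ((fun (δ : Vec Nat 0) => fun (ε : Nat) => ε) (vnil Nat) (elimVec Nat (fun (h : Nat) => fun (θ : Vec Nat h) => Nat) 1 (fun (n : Nat) => fun (γ : Nat) => fun (f : Vec Nat n) => fun (q : Nat) => q) 0 (vnil Nat))))
  ~> succ (succ ((fun (δ : Nat) => δ) (elimVec Nat (fun (ε : Nat) => fun (h : Vec Nat ε) => Nat) 1 (fun (θ : Nat) => fun (n : Nat) => fun (γ : Vec Nat θ) => fun (f : Nat) => f) 0 (vnil Nat))))
  ~> succ (succ (elimVec Nat (fun (δ : Nat) => fun (ε : Vec Nat δ) => Nat) 1 (fun (h : Nat) => fun (θ : Nat) => fun (n : Vec Nat h) => fun (γ : Nat) => γ) 0 (vnil Nat)))
  ~> 3
inferred type:
  Nat


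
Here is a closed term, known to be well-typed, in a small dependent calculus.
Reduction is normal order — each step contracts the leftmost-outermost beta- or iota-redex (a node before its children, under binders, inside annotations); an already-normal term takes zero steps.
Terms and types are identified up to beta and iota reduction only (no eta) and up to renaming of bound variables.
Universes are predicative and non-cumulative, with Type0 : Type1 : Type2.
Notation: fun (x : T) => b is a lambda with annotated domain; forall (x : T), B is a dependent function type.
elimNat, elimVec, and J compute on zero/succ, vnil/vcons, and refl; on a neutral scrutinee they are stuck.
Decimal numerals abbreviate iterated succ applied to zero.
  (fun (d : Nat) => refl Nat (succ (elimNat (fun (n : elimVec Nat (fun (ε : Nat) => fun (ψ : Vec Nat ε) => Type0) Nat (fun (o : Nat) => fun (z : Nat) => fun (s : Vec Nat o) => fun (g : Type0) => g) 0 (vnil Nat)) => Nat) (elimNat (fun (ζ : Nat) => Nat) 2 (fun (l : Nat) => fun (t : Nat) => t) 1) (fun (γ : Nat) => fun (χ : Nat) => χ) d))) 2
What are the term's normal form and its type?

resulting normal form:
  refl Nat 3
inferred type:
  Eq Nat 3 3


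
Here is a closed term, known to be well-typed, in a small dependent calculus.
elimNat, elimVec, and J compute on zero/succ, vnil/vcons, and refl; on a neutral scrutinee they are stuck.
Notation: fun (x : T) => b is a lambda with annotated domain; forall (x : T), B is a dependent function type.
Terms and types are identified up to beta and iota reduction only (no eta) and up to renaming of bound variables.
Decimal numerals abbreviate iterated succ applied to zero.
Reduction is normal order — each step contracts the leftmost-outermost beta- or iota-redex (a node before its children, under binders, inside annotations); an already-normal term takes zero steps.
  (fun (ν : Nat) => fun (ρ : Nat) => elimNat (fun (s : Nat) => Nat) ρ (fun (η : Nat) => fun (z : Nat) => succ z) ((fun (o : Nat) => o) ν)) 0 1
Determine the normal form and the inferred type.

resulting normal form:
  1
inferred type:
  Nat


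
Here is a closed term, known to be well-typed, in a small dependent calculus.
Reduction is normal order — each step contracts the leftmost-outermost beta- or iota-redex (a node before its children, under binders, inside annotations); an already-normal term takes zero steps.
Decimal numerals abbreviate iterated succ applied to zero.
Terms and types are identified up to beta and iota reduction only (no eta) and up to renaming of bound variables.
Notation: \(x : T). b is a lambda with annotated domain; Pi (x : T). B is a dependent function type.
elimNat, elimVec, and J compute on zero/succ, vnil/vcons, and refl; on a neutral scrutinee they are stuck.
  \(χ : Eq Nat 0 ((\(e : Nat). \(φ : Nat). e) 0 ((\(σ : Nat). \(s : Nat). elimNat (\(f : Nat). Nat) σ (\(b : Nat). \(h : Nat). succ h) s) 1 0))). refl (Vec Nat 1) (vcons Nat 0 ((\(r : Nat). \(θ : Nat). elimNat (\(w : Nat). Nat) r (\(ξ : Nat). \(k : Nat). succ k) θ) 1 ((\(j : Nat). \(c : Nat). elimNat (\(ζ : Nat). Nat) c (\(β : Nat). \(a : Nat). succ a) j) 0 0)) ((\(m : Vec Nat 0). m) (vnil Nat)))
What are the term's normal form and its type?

resulting normal form:
  \(χ : Eq Nat 0 0). refl (Vec Nat 1) (vcons Nat 0 1 (vnil Nat))
inferred type:
  Pi (χ : Eq Nat 0 0). Eq (Vec Nat 1) (vcons Nat 0 1 (vnil Nat)) (vcons Nat 0 1 (vnil Nat))
observation: 9 normal-order steps separate the term from its normal form.


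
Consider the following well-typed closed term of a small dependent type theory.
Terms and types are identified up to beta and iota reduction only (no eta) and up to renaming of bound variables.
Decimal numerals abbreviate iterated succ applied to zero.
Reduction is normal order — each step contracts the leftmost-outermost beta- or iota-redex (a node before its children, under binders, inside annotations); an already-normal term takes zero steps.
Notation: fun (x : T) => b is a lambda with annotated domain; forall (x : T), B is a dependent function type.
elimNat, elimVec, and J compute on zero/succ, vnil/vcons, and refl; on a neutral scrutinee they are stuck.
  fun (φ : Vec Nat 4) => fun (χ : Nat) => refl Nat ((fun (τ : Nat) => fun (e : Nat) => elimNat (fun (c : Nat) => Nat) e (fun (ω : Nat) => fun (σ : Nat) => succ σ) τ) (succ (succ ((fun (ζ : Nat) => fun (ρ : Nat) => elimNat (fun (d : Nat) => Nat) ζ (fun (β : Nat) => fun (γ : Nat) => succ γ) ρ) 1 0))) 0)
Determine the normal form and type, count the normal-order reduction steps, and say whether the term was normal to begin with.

resulting normal form:
  fun (φ : Vec Nat 4) => fun (χ : Nat) => refl Nat 3
type:
  forall (φ : Vec Nat 4), forall (χ : Nat), Eq Nat 3 3
normal-order step count: 15
term was already normal: no
first redex: a beta-redex


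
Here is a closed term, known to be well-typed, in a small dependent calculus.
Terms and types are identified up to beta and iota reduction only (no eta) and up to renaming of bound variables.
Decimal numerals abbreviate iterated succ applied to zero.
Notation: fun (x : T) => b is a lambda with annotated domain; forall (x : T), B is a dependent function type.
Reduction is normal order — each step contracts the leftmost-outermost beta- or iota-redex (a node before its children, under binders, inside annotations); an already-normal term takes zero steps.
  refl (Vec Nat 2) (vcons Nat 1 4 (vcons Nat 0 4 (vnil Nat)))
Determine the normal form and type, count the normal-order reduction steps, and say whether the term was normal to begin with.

normal form:
  refl (Vec Nat 2) (vcons Nat 1 4 (vcons Nat 0 4 (vnil Nat)))
the term's type:
  Eq (Vec Nat 2) (vcons Nat 1 4 (vcons Nat 0 4 (vnil Nat))) (vcons Nat 1 4 (vcons Nat 0 4 (vnil Nat)))
normal-order step count: 0
started in normal form: yes


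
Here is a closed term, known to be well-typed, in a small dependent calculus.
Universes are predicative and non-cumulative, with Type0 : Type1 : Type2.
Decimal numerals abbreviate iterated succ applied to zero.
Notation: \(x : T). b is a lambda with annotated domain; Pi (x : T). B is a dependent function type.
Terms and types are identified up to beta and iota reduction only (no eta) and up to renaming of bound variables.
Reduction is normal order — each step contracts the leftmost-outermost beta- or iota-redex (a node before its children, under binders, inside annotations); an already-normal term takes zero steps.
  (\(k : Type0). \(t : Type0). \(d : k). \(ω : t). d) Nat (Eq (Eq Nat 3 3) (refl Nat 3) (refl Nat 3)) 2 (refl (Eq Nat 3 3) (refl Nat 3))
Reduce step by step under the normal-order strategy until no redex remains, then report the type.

normal-order reduction sequence:
  (\(k : Type0). \(t : Type0). \(d : k). \(ω : t). d) Nat (Eq (Eq Nat 3 3) (refl Nat 3) (refl Nat 3)) 2 (refl (Eq Nat 3 3) (refl Nat 3))
  ~> (\(k : Type0). \(t : Nat). \(d : k). t) (Eq (Eq Nat 3 3) (refl Nat 3) (refl Nat 3)) 2 (refl (Eq Nat 3 3) (refl Nat 3))
  ~> (\(k : Nat). \(t : Eq (Eq Nat 3 3) (refl Nat 3) (refl Nat 3)). k) 2 (refl (Eq Nat 3 3) (refl Nat 3))
  ~> (\(k : Eq (Eq Nat 3 3) (refl Nat 3) (refl Nat 3)). 2) (refl (Eq Nat 3 3) (refl Nat 3))
  ~> 2
the term's type:
  Nat


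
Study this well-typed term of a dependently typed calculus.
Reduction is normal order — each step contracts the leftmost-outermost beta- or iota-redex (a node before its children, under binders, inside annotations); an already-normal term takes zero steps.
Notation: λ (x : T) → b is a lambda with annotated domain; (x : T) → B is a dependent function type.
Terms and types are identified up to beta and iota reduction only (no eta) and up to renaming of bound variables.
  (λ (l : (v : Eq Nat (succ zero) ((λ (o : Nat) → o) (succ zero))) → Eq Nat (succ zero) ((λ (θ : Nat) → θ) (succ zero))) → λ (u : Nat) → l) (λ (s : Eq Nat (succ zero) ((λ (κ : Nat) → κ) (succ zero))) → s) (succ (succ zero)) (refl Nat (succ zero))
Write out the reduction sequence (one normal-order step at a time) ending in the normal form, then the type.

normal-order reduction sequence:
  (λ (l : (v : Eq Nat (succ zero) ((λ (o : Nat) → o) (succ zero))) → Eq Nat (succ zero) ((λ (θ : Nat) → θ) (succ zero))) → λ (u : Nat) → l) (λ (s : Eq Nat (succ zero) ((λ (κ : Nat) → κ) (succ zero))) → s) (succ (succ zero)) (refl Nat (succ zero))
  ~> (λ (l : Nat) → λ (v : Eq Nat (succ zero) ((λ (o : Nat) → o) (succ zero))) → v) (succ (succ zero)) (refl Nat (succ zero))
  ~> (λ (l : Eq Nat (succ zero) ((λ (v : Nat) → v) (succ zero))) → l) (refl Nat (succ zero))
  ~> refl Nat (succ zero)
the term's type:
  Eq Nat (succ zero) (succ zero)


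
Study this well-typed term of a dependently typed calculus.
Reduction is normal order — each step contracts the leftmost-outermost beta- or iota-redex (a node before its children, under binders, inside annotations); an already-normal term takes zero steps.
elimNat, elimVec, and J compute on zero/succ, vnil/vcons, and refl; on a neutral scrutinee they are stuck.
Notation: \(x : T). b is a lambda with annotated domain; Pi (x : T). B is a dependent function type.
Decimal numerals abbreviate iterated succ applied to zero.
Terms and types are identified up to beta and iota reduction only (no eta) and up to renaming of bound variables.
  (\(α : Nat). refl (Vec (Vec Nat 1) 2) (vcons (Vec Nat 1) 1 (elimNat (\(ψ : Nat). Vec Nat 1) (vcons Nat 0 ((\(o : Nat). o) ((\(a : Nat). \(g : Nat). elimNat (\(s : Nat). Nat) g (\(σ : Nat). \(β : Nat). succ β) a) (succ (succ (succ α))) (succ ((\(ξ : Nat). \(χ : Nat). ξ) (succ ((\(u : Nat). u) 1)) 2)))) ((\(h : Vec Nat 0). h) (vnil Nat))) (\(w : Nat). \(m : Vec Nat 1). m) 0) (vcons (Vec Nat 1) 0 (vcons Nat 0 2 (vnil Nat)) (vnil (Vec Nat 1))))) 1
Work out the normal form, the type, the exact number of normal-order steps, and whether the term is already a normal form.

resulting normal form:
  refl (Vec (Vec Nat 1) 2) (vcons (Vec Nat 1) 1 (vcons Nat 0 7 (vnil Nat)) (vcons (Vec Nat 1) 0 (vcons Nat 0 2 (vnil Nat)) (vnil (Vec Nat 1))))
type:
  Eq (Vec (Vec Nat 1) 2) (vcons (Vec Nat 1) 1 (vcons Nat 0 7 (vnil Nat)) (vcons (Vec Nat 1) 0 (vcons Nat 0 2 (vnil Nat)) (vnil (Vec Nat 1)))) (vcons (Vec Nat 1) 1 (vcons Nat 0 7 (vnil Nat)) (vcons (Vec Nat 1) 0 (vcons Nat 0 2 (vnil Nat)) (vnil (Vec Nat 1))))
steps to reach normal form (normal order): 22
already normal: no
first redex: a beta-redex


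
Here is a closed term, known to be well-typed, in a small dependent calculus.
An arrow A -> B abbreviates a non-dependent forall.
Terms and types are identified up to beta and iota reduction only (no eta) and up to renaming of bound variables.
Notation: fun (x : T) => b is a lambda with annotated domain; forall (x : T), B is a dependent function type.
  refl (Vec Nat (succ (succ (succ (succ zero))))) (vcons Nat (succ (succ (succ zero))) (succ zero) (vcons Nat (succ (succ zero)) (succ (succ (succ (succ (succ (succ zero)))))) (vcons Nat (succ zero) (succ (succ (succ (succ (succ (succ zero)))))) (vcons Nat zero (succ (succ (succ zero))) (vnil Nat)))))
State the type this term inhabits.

inferred type:
  Eq (Vec Nat (succ (succ (succ (succ zero))))) (vcons Nat (succ (succ (succ zero))) (succ zero) (vcons Nat (succ (succ zero)) (succ (succ (succ (succ (succ (succ zero)))))) (vcons Nat (succ zero) (succ (succ (succ (succ (succ (succ zero)))))) (vcons Nat zero (succ (succ (succ zero))) (vnil Nat))))) (vcons Nat (succ (succ (succ zero))) (succ zero) (vcons Nat (succ (succ zero)) (succ (succ (succ (succ (succ (succ zero)))))) (vcons Nat (succ zero) (succ (succ (succ (succ (succ (succ zero)))))) (vcons Nat zero (succ (succ (succ zero))) (vnil Nat)))))


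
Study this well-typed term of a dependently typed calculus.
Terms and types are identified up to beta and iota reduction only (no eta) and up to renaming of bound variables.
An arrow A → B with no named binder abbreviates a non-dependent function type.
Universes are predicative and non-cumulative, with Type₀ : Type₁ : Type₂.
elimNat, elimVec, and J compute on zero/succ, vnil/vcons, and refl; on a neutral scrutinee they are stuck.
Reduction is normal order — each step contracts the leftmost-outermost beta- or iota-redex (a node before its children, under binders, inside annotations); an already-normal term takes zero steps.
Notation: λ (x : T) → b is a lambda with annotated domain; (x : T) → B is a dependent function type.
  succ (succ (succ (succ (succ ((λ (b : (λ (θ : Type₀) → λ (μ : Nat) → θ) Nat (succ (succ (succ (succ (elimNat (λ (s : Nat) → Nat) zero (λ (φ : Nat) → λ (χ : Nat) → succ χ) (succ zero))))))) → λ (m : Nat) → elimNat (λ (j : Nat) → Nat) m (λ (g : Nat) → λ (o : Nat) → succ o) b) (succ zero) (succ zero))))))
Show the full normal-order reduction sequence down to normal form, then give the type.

normal-order reduction sequence:
  succ (succ (succ (succ (succ ((λ (b : (λ (θ : Type₀) → λ (μ : Nat) → θ) Nat (succ (succ (succ (succ (elimNat (λ (s : Nat) → Nat) zero (λ (φ : Nat) → λ (χ : Nat) → succ χ) (succ zero))))))) → λ (m : Nat) → elimNat (λ (j : Nat) → Nat) m (λ (g : Nat) → λ (o : Nat) → succ o) b) (succ zero) (succ zero))))))
  ~> succ (succ (succ (succ (succ ((λ (b : Nat) → elimNat (λ (θ : Nat) → Nat) b (λ (μ : Nat) → λ (s : Nat) → succ s) (succ zero)) (succ zero))))))
  ~> succ (succ (succ (succ (succ (elimNat (λ (b : Nat) → Nat) (succ zero) (λ (θ : Nat) → λ (μ : Nat) → succ μ) (succ zero))))))
  ~> succ (succ (succ (succ (succ ((λ (b : Nat) → λ (θ : Nat) → succ θ) zero (elimNat (λ (μ : Nat) → Nat) (succ zero) (λ (s : Nat) → λ (φ : Nat) → succ φ) zero))))))
  ~> succ (succ (succ (succ (succ ((λ (b : Nat) → succ b) (elimNat (λ (θ : Nat) → Nat) (succ zero) (λ (μ : Nat) → λ (s : Nat) → succ s) zero))))))
  ~> succ (succ (succ (succ (succ (succ (elimNat (λ (b : Nat) → Nat) (succ zero) (λ (θ : Nat) → λ (μ : Nat) → succ μ) zero))))))
  ~> succ (succ (succ (succ (succ (succ (succ zero))))))
the term's type:
  Nat


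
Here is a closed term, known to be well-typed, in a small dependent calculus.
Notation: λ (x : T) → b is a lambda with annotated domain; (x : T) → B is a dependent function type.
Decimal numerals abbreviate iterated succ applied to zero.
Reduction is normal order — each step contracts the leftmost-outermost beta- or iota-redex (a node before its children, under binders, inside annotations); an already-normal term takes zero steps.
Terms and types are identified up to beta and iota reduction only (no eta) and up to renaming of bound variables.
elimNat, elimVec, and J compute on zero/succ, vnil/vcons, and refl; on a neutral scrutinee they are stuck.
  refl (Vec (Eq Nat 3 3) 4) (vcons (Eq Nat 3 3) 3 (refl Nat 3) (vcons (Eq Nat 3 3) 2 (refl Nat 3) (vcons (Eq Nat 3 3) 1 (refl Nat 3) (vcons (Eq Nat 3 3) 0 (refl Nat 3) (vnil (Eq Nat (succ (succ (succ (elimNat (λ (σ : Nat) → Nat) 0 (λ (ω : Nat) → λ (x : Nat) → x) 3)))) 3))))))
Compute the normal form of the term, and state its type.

reduced normal form:
  refl (Vec (Eq Nat 3 3) 4) (vcons (Eq Nat 3 3) 3 (refl Nat 3) (vcons (Eq Nat 3 3) 2 (refl Nat 3) (vcons (Eq Nat 3 3) 1 (refl Nat 3) (vcons (Eq Nat 3 3) 0 (refl Nat 3) (vnil (Eq Nat 3 3))))))
the term's type:
  Eq (Vec (Eq Nat 3 3) 4) (vcons (Eq Nat 3 3) 3 (refl Nat 3) (vcons (Eq Nat 3 3) 2 (refl Nat 3) (vcons (Eq Nat 3 3) 1 (refl Nat 3) (vcons (Eq Nat 3 3) 0 (refl Nat 3) (vnil (Eq Nat 3 3)))))) (vcons (Eq Nat 3 3) 3 (refl Nat 3) (vcons (Eq Nat 3 3) 2 (refl Nat 3) (vcons (Eq Nat 3 3) 1 (refl Nat 3) (vcons (Eq Nat 3 3) 0 (refl Nat 3) (vnil (Eq Nat 3 3))))))


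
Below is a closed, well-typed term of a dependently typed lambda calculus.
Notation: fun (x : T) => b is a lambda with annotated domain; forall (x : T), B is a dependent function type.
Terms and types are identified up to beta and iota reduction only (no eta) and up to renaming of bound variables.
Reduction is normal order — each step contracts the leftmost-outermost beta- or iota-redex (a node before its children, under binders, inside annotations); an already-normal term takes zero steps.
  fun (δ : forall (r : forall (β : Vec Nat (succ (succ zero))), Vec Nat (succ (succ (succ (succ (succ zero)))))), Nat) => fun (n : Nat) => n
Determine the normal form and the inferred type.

normal form:
  fun (δ : forall (r : forall (β : Vec Nat (succ (succ zero))), Vec Nat (succ (succ (succ (succ (succ zero)))))), Nat) => fun (n : Nat) => n
the term's type:
  forall (δ : forall (r : forall (β : Vec Nat (succ (succ zero))), Vec Nat (succ (succ (succ (succ (succ zero)))))), Nat), forall (n : Nat), Nat


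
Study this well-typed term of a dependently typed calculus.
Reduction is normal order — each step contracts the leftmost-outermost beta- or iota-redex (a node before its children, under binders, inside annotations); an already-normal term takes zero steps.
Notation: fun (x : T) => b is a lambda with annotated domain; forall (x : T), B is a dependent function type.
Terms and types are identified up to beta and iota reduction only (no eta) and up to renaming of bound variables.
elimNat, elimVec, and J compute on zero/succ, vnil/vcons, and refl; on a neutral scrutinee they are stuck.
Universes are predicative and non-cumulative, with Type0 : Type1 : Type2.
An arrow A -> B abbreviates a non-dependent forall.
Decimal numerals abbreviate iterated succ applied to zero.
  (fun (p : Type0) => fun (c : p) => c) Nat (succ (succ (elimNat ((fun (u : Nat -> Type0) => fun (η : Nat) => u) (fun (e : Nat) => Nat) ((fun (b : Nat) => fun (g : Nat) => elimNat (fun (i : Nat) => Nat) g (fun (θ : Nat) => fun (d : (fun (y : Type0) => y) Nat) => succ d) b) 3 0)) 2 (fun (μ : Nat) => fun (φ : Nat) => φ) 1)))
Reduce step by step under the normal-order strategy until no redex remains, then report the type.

normal-order reduction:
  (fun (p : Type0) => fun (c : p) => c) Nat (succ (succ (elimNat ((fun (u : Nat -> Type0) => fun (η : Nat) => u) (fun (e : Nat) => Nat) ((fun (b : Nat) => fun (g : Nat) => elimNat (fun (i : Nat) => Nat) g (fun (θ : Nat) => fun (d : (fun (y : Type0) => y) Nat) => succ d) b) 3 0)) 2 (fun (μ : Nat) => fun (φ : Nat) => φ) 1)))
  ~> (fun (p : Nat) => p) (succ (succ (elimNat ((fun (c : Nat -> Type0) => fun (u : Nat) => c) (fun (η : Nat) => Nat) ((fun (e : Nat) => fun (b : Nat) => elimNat (fun (g : Nat) => Nat) b (fun (i : Nat) => fun (θ : (fun (d : Type0) => d) Nat) => succ θ) e) 3 0)) 2 (fun (y : Nat) => fun (μ : Nat) => μ) 1)))
  ~> succ (succ (elimNat ((fun (p : Nat -> Type0) => fun (c : Nat) => p) (fun (u : Nat) => Nat) ((fun (η : Nat) => fun (e : Nat) => elimNat (fun (b : Nat) => Nat) e (fun (g : Nat) => fun (i : (fun (θ : Type0) => θ) Nat) => succ i) η) 3 0)) 2 (fun (d : Nat) => fun (y : Nat) => y) 1))
  ~> succ (succ ((fun (p : Nat) => fun (c : Nat) => c) 0 (elimNat ((fun (u : Nat -> Type0) => fun (η : Nat) => u) (fun (e : Nat) => Nat) ((fun (b : Nat) => fun (g : Nat) => elimNat (fun (i : Nat) => Nat) g (fun (θ : Nat) => fun (d : (fun (y : Type0) => y) Nat) => succ d) b) 3 0)) 2 (fun (μ : Nat) => fun (φ : Nat) => φ) 0)))
  ~> succ (succ ((fun (p : Nat) => p) (elimNat ((fun (c : Nat -> Type0) => fun (u : Nat) => c) (fun (η : Nat) => Nat) ((fun (e : Nat) => fun (b : Nat) => elimNat (fun (g : Nat) => Nat) b (fun (i : Nat) => fun (θ : (fun (d : Type0) => d) Nat) => succ θ) e) 3 0)) 2 (fun (y : Nat) => fun (μ : Nat) => μ) 0)))
  ~> succ (succ (elimNat ((fun (p : Nat -> Type0) => fun (c : Nat) => p) (fun (u : Nat) => Nat) ((fun (η : Nat) => fun (e : Nat) => elimNat (fun (b : Nat) => Nat) e (fun (g : Nat) => fun (i : (fun (θ : Type0) => θ) Nat) => succ i) η) 3 0)) 2 (fun (d : Nat) => fun (y : Nat) => y) 0))
  ~> 4
type:
  Nat
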